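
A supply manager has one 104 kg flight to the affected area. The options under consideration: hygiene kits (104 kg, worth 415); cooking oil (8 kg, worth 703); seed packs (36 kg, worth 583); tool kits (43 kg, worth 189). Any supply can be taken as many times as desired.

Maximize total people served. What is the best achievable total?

13×cooking oil uses 104 of the 104 kg and totals 9139.

9139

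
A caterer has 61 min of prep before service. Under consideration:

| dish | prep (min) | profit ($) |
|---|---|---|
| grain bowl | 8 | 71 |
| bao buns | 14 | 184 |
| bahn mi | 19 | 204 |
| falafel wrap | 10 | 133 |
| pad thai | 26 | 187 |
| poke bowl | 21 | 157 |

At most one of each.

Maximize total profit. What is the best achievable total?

592

Taking grain bowl + bao buns + bahn mi + falafel wrap: 51 min used, 592 in profit.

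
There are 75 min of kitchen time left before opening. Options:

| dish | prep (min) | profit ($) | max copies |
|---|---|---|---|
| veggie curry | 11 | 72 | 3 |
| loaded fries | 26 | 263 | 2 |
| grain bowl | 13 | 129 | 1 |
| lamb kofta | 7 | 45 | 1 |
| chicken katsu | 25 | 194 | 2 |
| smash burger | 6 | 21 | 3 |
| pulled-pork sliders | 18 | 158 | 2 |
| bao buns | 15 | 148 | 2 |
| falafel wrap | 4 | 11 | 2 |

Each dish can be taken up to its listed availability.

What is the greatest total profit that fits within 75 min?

Density check — loaded fries 10.12, grain bowl 9.92, bao buns 9.87 are the best per min.
Taking the top-ratio dishes first gives 2×loaded fries + grain bowl + lamb kofta for 700 (72 min).
The 13 min tied up in grain bowl is better spent on bao buns — total rises to 719 (74 min).

719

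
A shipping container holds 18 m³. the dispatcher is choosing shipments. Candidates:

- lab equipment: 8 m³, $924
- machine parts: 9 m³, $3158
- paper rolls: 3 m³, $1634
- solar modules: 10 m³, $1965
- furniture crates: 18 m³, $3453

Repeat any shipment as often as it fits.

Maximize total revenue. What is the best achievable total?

9804

Ranking by ratio (revenue/m³): paper rolls 544.67, machine parts 350.89, solar modules 196.50, furniture crates 191.83.
Taking 6×paper rolls: 18 m³ used, 9804 in revenue.
No other feasible combination exceeds 9804.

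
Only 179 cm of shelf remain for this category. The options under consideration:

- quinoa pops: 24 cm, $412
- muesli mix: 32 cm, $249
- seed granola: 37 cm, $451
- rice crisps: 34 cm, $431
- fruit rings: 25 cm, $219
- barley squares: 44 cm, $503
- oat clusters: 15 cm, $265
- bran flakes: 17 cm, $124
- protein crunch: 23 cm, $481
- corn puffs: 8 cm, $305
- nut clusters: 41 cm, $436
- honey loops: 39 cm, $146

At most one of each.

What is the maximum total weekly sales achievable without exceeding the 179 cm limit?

2636

Filling by ratio: quinoa pops + seed granola + rice crisps + fruit rings + oat clusters + protein crunch + corn puffs for 2564, with 13 cm left unused.
Dropping rice crisps frees 34 cm; slotting in barley squares (44 cm) lifts the total to 2636 at 176 cm.
The closest alternative, quinoa pops + rice crisps + fruit rings + barley squares + oat clusters + protein crunch + corn puffs, reaches only 2616.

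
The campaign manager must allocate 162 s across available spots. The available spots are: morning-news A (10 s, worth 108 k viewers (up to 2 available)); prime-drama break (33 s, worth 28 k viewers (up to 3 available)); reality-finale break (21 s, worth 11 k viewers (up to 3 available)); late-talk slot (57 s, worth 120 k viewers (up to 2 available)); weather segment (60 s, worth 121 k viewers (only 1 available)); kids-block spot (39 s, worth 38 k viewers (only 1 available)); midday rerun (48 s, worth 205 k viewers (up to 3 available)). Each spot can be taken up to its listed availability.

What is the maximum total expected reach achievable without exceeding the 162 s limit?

723

Ranking by ratio (expected reach/s): morning-news A 10.80, midday rerun 4.27, late-talk slot 2.11.
Greedy by ratio would take 2×morning-news A + kids-block spot + 2×midday rerun: 155 s used, total 664.
Replace morning-news A and kids-block spot with midday rerun: the trade gains 59 net, giving 723 at 154 s.
The spare 8 s is too small for any remaining spot, and no exchange beats 723.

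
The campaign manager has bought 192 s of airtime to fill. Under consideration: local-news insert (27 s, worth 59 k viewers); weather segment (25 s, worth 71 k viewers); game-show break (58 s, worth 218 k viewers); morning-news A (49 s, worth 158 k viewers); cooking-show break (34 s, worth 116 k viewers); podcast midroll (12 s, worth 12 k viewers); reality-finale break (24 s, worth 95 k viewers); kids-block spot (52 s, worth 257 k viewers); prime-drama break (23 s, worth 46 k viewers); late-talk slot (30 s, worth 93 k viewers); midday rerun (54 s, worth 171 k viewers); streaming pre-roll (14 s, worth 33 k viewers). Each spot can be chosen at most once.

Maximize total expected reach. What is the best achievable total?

741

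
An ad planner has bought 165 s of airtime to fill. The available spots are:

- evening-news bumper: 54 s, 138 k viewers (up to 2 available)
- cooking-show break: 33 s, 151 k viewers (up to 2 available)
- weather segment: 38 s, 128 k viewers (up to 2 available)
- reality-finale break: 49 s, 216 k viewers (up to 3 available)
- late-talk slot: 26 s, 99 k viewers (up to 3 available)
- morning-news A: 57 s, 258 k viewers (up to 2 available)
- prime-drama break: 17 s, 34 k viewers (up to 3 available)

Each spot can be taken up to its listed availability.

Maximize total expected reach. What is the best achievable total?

734

By expected reach per s: cooking-show break 4.58, morning-news A 4.53, reality-finale break 4.41 lead.
Greedy by ratio would take 2×cooking-show break + late-talk slot + morning-news A: 149 s used, total 659.
Dropping late-talk slot and morning-news A frees 83 s; slotting in 2×reality-finale break (98 s) lifts the total to 734 at 164 s.
No other feasible combination exceeds 734.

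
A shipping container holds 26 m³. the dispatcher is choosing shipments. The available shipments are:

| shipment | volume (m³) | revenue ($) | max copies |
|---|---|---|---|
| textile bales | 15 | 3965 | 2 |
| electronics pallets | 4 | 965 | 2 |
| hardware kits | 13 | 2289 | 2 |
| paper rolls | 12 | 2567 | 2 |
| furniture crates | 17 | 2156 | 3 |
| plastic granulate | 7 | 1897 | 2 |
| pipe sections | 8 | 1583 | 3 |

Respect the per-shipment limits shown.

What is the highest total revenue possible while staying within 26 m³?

The ratio heuristic lands on 2×electronics pallets + 2×plastic granulate (5724) but leaves 4 m³ idle.
The 11 m³ tied up in electronics pallets and plastic granulate is better spent on textile bales — total rises to 6827 (26 m³).

6827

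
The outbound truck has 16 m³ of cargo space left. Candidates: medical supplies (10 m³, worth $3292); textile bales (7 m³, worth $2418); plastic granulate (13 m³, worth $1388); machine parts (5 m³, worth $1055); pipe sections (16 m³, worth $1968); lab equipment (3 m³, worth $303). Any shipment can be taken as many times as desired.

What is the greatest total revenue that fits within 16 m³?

4836

Best packing: 2×textile bales — 14 m³, 4836 total.
The spare 2 m³ is too small for any remaining shipment, and no exchange beats 4836.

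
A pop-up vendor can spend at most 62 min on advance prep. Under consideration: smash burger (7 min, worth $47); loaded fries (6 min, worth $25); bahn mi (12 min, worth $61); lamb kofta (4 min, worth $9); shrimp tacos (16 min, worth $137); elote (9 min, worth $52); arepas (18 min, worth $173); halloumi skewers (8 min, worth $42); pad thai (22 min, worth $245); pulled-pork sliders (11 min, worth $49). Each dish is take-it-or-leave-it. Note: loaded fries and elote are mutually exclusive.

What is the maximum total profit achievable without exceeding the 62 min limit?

580

Best packing: loaded fries + shrimp tacos + arepas + pad thai — 62 min, 580 total.
That's the maximum — no feasible swap from here does better than 580.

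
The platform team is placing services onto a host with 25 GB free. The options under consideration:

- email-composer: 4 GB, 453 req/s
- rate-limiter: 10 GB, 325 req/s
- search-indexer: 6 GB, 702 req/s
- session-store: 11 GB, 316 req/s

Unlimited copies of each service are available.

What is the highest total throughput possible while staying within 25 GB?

Best packing: 4×search-indexer — 24 GB, 2808 total.
Every other selection either busts 25 GB or fails to beat 2808.

2808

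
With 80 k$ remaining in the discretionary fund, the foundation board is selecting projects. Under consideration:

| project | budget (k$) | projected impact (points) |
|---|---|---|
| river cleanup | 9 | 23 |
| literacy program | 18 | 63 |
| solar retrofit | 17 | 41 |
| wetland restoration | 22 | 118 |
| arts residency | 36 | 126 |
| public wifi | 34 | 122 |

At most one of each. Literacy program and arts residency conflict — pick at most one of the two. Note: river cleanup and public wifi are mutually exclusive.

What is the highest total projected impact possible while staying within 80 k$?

Ranking by ratio (projected impact/k$): wetland restoration 5.36, public wifi 3.59, literacy program 3.50, arts residency 3.50.
Taking literacy program + wetland restoration + public wifi: 74 k$ used, 303 in projected impact.

303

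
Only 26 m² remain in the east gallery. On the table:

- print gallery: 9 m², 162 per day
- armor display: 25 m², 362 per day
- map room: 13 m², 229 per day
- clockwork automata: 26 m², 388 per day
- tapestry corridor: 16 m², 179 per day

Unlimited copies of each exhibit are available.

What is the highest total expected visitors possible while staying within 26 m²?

Filling by ratio: 2×print gallery for 324, with 8 m² left unused.
The 18 m² tied up in 2×print gallery is better spent on 2×map room — total rises to 458 (26 m²).
That's the maximum — no swap from here does better than 458.

458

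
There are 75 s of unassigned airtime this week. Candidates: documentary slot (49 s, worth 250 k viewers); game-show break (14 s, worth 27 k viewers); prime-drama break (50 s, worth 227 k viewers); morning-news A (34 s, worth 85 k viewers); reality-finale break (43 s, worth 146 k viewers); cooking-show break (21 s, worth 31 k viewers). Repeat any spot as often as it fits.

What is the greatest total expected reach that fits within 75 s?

Taking the top-ratio spots first gives documentary slot + game-show break for 277 (63 s).
Replace game-show break with cooking-show break: the trade gains 4 net, giving 281 at 70 s.
The spare 5 s is too small for any remaining spot, and no exchange beats 281.

281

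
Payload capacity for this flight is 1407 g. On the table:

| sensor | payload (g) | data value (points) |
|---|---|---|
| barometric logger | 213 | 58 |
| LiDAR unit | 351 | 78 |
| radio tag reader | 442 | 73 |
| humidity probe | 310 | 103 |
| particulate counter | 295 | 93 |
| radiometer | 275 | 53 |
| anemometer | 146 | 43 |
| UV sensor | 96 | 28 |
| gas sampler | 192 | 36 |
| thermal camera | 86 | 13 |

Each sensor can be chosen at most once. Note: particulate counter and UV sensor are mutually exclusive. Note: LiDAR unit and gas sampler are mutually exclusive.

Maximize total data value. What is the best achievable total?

388

Barometric logger + LiDAR unit + humidity probe + particulate counter + anemometer + thermal camera uses 1401 of the 1407 g and totals 388.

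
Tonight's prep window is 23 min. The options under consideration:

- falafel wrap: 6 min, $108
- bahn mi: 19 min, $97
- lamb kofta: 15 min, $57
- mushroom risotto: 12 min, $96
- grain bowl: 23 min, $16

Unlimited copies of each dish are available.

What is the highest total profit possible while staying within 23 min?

324

Best packing: 3×falafel wrap — 18 min, 324 total.
No other feasible combination exceeds 324.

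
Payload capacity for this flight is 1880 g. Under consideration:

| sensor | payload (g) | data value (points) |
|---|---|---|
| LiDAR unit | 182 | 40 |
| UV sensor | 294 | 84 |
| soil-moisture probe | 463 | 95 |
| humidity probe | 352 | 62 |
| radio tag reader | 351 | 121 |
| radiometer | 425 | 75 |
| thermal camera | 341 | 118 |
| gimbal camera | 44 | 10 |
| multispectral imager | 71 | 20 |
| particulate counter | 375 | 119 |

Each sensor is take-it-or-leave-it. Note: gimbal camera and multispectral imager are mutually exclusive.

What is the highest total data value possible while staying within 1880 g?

By data value per g: thermal camera 0.35, radio tag reader 0.34, particulate counter 0.32, UV sensor 0.29 lead.
Taking UV sensor + soil-moisture probe + radio tag reader + thermal camera + gimbal camera + particulate counter: 1868 g used, 547 in data value.

547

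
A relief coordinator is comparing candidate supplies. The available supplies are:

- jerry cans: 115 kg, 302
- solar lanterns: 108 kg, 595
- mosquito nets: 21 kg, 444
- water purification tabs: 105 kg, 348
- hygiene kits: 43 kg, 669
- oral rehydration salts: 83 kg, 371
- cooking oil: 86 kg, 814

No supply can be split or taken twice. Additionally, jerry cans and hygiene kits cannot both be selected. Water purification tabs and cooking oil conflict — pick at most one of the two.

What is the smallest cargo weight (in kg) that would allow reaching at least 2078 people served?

233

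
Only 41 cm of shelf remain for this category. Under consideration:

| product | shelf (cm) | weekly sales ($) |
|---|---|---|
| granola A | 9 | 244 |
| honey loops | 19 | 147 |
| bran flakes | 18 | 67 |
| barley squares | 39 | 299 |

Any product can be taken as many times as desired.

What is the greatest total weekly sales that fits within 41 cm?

976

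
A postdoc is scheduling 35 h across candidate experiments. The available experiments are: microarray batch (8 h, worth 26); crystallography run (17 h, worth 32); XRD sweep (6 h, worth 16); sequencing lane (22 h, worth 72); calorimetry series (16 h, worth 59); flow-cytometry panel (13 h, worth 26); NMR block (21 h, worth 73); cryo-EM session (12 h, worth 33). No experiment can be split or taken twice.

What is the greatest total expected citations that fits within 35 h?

Greedy by ratio would take microarray batch + XRD sweep + calorimetry series: 30 h used, total 101.
The 16 h tied up in calorimetry series is better spent on NMR block — total rises to 115 (35 h).

115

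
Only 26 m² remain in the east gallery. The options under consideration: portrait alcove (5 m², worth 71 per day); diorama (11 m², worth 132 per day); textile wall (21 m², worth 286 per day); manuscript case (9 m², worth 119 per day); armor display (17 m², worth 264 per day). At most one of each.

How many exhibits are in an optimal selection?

2

Optimal total is 383.
manuscript case + armor display hits 383 at 26 m².
All optima have 2 exhibits.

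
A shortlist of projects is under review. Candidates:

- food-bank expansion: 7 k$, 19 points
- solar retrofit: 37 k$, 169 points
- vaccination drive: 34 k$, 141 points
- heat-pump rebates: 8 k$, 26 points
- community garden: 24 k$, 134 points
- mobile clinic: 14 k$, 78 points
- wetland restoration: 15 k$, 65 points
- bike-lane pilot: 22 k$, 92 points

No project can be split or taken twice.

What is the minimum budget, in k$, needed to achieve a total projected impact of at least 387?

82

Look for the lowest-budget combination reaching 387.
food-bank expansion + solar retrofit + community garden + mobile clinic: 400 projected impact at 82 k$.
Below 82 k$ the best achievable stays under 387.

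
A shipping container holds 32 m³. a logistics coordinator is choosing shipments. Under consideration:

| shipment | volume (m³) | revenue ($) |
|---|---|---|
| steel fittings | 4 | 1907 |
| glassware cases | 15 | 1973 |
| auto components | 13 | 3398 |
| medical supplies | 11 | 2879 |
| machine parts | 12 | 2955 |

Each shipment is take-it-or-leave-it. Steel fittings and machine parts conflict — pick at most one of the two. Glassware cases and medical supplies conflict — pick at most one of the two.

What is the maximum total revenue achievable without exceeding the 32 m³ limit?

8184

Density check — steel fittings 476.75, medical supplies 261.73, auto components 261.38, machine parts 246.25 are the best per m³.
Taking steel fittings + auto components + medical supplies: 28 m³ used, 8184 in revenue.
Runner-up steel fittings + glassware cases + auto components tops out at 7278.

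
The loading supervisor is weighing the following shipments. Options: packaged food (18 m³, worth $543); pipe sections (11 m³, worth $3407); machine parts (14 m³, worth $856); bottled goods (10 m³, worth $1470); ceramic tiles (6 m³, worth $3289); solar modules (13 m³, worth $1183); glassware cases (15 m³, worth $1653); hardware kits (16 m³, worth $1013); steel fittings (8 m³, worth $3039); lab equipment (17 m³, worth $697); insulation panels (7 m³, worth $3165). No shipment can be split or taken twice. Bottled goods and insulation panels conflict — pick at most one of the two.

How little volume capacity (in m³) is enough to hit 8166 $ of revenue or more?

Look for the lowest-volume combination reaching 8166.
Taking ceramic tiles + steel fittings + insulation panels gives 9493 (≥ 8166) for 21 m³.
Below 21 m³ the best achievable stays under 8166.

21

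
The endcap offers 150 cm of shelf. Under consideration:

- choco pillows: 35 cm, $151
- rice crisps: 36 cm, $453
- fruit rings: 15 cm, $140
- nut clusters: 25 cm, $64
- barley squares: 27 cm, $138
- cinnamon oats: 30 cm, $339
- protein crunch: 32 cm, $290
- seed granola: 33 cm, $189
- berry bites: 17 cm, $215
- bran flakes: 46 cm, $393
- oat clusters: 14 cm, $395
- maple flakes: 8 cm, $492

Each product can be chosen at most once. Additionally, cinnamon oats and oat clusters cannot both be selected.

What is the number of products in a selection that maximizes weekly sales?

The maximum weekly sales within 150 cm is 2123.
One optimal bundle: rice crisps + fruit rings + barley squares + protein crunch + berry bites + oat clusters + maple flakes (149 cm).
Any selection reaching 2123 contains exactly 7 products.

7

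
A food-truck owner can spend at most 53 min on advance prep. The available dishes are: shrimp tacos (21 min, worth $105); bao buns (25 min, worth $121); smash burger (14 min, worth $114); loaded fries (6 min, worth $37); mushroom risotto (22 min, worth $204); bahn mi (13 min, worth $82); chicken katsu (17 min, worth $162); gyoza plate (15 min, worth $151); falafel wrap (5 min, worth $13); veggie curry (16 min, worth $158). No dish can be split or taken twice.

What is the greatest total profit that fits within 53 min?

513

Ranking by ratio (profit/min): gyoza plate 10.07, veggie curry 9.88, chicken katsu 9.53.
Taking the top-ratio dishes first gives chicken katsu + gyoza plate + falafel wrap + veggie curry for 484 (53 min).
Dropping chicken katsu and falafel wrap frees 22 min; slotting in mushroom risotto (22 min) lifts the total to 513 at 53 min.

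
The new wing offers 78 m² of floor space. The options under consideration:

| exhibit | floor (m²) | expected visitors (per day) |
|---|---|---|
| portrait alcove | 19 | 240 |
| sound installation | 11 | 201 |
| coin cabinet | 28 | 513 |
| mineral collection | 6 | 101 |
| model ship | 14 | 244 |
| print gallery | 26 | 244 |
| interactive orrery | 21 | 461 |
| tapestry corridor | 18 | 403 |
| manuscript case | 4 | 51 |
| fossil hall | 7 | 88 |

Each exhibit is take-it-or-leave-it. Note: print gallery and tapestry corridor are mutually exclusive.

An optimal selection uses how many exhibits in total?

4

The maximum expected visitors within 78 m² is 1578.
One optimal bundle: sound installation + coin cabinet + interactive orrery + tapestry corridor (78 m²).
Any selection reaching 1578 contains exactly 4 exhibits.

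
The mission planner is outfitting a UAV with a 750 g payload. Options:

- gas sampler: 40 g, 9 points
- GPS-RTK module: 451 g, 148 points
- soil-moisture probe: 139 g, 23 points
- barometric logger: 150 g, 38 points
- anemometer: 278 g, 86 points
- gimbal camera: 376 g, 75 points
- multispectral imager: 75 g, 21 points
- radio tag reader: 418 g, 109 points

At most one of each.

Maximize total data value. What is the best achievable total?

234

Density check — GPS-RTK module 0.33, anemometer 0.31, multispectral imager 0.28, radio tag reader 0.26 are the best per g.
Taking GPS-RTK module + anemometer: 729 g used, 234 in data value.
The closest alternative, gas sampler + GPS-RTK module + barometric logger + multispectral imager, reaches only 216.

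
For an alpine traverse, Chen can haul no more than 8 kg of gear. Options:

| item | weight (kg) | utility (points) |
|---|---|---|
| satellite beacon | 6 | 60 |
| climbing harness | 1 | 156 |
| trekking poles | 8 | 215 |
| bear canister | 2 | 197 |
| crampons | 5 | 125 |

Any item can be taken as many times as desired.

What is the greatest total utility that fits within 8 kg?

The ratio ordering already packs tightly: 8×climbing harness, 8 kg, 1248.
Nothing else within 8 kg beats 1248.

1248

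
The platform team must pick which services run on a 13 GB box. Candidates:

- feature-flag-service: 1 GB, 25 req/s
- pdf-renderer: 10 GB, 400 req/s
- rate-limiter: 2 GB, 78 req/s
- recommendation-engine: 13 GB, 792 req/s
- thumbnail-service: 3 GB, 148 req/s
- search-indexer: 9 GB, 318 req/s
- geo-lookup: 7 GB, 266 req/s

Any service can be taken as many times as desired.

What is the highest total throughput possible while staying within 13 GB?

792

The ratio ordering already packs tightly: recommendation-engine, 13 GB, 792.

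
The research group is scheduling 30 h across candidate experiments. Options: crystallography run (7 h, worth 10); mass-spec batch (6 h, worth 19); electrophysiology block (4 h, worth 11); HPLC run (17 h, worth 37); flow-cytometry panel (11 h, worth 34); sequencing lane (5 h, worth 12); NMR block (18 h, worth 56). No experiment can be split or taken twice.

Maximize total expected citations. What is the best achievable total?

90

Density check — mass-spec batch 3.17, NMR block 3.11, flow-cytometry panel 3.09 are the best per h.
A density-first pass picks mass-spec batch + electrophysiology block + NMR block — 86 at 28 h.
Replace mass-spec batch and electrophysiology block with flow-cytometry panel: the trade gains 4 net, giving 90 at 29 h.
The closest alternative, mass-spec batch + sequencing lane + NMR block, reaches only 87.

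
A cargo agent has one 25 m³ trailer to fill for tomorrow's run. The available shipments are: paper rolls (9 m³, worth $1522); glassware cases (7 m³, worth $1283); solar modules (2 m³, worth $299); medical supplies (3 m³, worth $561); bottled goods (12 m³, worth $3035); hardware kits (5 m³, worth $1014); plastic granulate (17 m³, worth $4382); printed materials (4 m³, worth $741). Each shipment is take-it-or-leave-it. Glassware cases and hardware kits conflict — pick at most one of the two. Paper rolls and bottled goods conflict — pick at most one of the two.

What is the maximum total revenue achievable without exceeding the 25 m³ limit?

5957

Density check — plastic granulate 257.76, bottled goods 252.92, hardware kits 202.80, medical supplies 187.00 are the best per m³.
Best packing: medical supplies + hardware kits + plastic granulate — 25 m³, 5957 total.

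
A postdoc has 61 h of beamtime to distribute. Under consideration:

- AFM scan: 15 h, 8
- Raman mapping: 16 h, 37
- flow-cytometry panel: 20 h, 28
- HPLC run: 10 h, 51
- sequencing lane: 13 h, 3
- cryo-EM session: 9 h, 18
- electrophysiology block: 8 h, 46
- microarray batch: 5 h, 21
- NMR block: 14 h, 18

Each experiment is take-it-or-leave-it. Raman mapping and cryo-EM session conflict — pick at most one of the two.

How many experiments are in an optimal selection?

5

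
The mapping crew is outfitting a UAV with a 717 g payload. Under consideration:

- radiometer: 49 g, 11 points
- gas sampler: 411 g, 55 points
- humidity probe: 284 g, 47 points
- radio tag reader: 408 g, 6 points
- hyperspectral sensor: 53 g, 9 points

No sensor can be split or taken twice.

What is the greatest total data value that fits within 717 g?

A density-first pass picks radiometer + humidity probe + hyperspectral sensor — 67 at 386 g.
Replace radiometer and hyperspectral sensor with gas sampler: the trade gains 35 net, giving 102 at 695 g.

102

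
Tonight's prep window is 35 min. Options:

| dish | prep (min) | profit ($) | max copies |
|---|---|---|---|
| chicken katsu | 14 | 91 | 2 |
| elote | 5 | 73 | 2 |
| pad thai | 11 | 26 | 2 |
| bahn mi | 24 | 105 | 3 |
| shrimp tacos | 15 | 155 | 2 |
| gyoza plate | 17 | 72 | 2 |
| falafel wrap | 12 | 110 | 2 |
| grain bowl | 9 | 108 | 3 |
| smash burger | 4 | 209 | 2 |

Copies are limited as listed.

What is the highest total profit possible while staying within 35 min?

By profit per min: smash burger 52.25, elote 14.60, grain bowl 12.00, shrimp tacos 10.33 lead.
The ratio heuristic lands on 2×elote + grain bowl + 2×smash burger (672) but leaves 8 min idle.
Replace 2×elote with 2×grain bowl: the trade gains 70 net, giving 742 at 35 min.
That's the maximum — no swap from here does better than 742.

742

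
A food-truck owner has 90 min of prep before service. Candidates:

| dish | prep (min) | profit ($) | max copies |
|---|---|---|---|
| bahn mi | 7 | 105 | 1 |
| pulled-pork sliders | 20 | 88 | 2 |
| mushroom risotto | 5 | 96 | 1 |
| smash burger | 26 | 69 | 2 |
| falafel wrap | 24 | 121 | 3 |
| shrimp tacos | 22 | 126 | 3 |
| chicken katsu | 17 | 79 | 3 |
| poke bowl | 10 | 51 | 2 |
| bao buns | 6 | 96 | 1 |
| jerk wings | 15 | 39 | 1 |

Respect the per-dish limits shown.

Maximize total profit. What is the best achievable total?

Filling by ratio: bahn mi + mushroom risotto + 3×shrimp tacos + bao buns for 675, with 6 min left unused.
Replace shrimp tacos with chicken katsu + poke bowl: the trade gains 4 net, giving 679 at 89 min.

679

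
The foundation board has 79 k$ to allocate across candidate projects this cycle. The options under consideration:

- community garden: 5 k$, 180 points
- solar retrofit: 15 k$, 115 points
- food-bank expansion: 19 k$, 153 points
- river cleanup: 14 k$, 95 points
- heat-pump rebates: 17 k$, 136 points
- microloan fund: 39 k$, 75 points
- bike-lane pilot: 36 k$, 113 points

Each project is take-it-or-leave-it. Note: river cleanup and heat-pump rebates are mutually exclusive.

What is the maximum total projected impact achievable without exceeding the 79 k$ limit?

By projected impact per k$: community garden 36.00, food-bank expansion 8.05, heat-pump rebates 8.00, solar retrofit 7.67 lead.
Taking community garden + solar retrofit + food-bank expansion + heat-pump rebates: 56 k$ used, 584 in projected impact.
No other feasible combination exceeds 584.

584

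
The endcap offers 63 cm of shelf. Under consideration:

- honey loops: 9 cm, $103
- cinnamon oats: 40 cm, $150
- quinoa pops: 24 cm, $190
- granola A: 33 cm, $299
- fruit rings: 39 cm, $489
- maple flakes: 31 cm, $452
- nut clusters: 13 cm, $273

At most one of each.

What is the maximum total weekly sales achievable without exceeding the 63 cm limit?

865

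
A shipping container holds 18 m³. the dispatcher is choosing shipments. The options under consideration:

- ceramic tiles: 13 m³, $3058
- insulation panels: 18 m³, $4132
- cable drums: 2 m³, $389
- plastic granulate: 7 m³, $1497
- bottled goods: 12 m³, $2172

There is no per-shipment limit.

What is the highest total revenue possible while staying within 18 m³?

Density check — ceramic tiles 235.23, insulation panels 229.56, plastic granulate 213.86, cable drums 194.50 are the best per m³.
A density-first pass picks ceramic tiles + 2×cable drums — 3836 at 17 m³.
The 17 m³ tied up in ceramic tiles and 2×cable drums is better spent on insulation panels — total rises to 4132 (18 m³).
Nothing else within 18 m³ beats 4132.

4132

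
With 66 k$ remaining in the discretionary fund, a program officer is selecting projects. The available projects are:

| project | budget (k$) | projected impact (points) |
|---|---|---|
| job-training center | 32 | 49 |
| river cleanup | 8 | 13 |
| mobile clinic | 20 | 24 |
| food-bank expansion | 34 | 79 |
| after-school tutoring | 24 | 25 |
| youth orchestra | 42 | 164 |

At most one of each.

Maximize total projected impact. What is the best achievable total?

Density check — youth orchestra 3.90, food-bank expansion 2.32, river cleanup 1.62, job-training center 1.53 are the best per k$.
Greedy by ratio would take river cleanup + youth orchestra: 50 k$ used, total 177.
The 8 k$ tied up in river cleanup is better spent on after-school tutoring — total rises to 189 (66 k$).
Every other selection either busts 66 k$ or fails to beat 189.

189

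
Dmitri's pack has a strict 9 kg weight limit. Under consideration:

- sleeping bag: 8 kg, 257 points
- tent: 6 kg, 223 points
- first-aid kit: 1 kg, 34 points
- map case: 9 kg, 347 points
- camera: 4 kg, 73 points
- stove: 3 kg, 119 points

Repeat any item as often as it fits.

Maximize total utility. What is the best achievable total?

The ratio ordering already packs tightly: 3×stove, 9 kg, 357.
No other feasible combination exceeds 357.

357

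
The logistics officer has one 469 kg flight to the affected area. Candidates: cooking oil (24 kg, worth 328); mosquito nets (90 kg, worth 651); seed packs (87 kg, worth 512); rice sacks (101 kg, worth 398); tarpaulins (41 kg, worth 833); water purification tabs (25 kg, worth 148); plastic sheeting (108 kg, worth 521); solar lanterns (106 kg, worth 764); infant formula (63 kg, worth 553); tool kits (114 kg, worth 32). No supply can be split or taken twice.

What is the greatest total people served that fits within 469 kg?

3798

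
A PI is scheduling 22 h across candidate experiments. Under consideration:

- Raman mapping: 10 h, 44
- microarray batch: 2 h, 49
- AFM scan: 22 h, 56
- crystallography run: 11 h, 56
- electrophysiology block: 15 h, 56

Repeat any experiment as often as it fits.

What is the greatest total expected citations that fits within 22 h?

Ranking by ratio (expected citations/h): microarray batch 24.50, crystallography run 5.09, Raman mapping 4.40, electrophysiology block 3.73.
The ratio ordering already packs tightly: 11×microarray batch, 22 h, 539.
No other feasible combination exceeds 539.

539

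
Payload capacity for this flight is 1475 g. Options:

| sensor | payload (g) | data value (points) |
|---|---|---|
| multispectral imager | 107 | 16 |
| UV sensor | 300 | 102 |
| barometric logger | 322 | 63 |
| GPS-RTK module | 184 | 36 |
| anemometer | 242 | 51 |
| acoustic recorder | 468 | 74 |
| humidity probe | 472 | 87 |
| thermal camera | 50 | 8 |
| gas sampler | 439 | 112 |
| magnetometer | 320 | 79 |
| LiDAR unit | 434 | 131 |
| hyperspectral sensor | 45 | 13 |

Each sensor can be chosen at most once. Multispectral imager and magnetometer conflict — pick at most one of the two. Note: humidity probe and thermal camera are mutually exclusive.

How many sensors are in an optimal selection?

Best achievable data value is 409.
One optimal bundle: UV sensor + anemometer + gas sampler + LiDAR unit + hyperspectral sensor (1460 g).
Any selection reaching 409 contains exactly 5 sensors.

5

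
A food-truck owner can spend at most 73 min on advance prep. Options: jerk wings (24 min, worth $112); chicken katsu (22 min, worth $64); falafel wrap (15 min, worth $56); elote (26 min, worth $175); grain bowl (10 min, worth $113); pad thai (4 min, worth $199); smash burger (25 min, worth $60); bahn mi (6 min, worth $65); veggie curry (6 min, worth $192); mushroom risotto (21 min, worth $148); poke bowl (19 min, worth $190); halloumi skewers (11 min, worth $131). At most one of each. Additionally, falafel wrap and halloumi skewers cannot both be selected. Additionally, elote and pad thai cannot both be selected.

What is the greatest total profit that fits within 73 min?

973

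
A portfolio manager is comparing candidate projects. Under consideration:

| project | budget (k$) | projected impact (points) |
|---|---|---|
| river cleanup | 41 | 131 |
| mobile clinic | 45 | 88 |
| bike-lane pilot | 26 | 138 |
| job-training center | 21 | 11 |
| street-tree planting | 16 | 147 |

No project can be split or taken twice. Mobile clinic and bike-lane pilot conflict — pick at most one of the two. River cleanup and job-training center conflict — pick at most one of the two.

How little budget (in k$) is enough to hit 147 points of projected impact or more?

16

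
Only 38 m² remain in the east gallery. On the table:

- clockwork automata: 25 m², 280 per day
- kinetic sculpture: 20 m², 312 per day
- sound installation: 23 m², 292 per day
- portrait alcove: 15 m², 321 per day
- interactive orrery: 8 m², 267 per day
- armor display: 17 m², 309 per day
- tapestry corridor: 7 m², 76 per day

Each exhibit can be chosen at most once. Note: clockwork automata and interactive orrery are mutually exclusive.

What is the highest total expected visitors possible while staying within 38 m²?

Ranking by ratio (expected visitors/m²): interactive orrery 33.38, portrait alcove 21.40, armor display 18.18, kinetic sculpture 15.60.
Taking portrait alcove + interactive orrery + tapestry corridor: 30 m² used, 664 in expected visitors.
Next best is kinetic sculpture + interactive orrery + tapestry corridor at 655 (35 m²) — short by 9.

664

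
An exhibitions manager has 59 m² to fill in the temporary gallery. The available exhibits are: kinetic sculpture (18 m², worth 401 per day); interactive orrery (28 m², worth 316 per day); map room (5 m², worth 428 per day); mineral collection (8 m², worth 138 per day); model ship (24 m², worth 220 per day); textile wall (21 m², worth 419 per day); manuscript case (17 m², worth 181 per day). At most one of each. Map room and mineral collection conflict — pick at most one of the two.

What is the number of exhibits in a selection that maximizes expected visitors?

The maximum expected visitors within 59 m² is 1248.
For example kinetic sculpture + map room + textile wall achieves it, using 44 m².
Any selection reaching 1248 contains exactly 3 exhibits.

3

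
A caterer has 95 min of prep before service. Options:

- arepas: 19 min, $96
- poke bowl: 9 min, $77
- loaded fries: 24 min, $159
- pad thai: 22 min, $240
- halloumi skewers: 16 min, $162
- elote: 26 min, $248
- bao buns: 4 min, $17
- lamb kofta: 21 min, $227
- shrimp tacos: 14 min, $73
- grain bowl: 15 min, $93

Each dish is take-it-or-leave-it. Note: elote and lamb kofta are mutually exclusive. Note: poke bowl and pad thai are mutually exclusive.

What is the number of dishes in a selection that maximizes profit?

5

The maximum profit within 95 min is 826.
loaded fries + pad thai + halloumi skewers + elote + bao buns hits 826 at 92 min.
Every optimal selection uses 5 dishes.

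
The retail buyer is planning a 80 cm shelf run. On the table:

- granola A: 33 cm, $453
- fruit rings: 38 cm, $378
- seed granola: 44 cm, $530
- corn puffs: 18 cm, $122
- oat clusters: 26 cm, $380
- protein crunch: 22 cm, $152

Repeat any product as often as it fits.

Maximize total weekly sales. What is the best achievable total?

The ratio ordering already packs tightly: 3×oat clusters, 78 cm, 1140.
Every other selection either busts 80 cm or fails to beat 1140.

1140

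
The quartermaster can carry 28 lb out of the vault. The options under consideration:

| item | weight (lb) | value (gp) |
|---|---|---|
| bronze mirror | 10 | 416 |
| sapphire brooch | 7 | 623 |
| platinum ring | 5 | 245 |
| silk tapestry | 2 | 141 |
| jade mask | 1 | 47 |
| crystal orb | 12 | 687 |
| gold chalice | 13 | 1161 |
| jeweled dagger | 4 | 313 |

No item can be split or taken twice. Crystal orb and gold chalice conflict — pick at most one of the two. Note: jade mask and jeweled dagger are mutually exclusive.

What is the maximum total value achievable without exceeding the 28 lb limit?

Taking sapphire brooch + silk tapestry + gold chalice + jeweled dagger: 26 lb used, 2238 in value.

2238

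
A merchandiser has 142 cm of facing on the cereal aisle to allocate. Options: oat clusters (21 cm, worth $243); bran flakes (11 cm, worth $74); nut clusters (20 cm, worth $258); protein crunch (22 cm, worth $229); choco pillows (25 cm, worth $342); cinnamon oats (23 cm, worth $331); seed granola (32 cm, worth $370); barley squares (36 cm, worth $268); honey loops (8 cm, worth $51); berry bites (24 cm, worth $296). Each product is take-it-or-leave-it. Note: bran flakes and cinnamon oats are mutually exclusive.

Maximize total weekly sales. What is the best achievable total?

Filling by ratio: oat clusters + nut clusters + protein crunch + choco pillows + cinnamon oats + berry bites for 1699, with 7 cm left unused.
The 25 cm tied up in choco pillows is better spent on seed granola — total rises to 1727 (142 cm).
Runner-up oat clusters + nut clusters + protein crunch + choco pillows + cinnamon oats + berry bites tops out at 1699.

1727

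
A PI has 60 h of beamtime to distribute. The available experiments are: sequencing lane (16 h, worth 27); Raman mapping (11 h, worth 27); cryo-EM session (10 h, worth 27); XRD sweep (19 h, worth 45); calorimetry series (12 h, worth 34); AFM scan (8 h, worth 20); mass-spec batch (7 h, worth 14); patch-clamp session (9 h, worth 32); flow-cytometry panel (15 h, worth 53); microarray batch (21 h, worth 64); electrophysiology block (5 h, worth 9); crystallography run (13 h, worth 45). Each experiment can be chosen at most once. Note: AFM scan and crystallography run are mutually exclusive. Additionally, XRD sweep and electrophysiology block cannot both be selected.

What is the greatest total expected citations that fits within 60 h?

The ratio ordering already packs tightly: patch-clamp session + flow-cytometry panel + microarray batch + crystallography run, 58 h, 194.
An exhaustive check of the 4096 subsets confirms 194.

194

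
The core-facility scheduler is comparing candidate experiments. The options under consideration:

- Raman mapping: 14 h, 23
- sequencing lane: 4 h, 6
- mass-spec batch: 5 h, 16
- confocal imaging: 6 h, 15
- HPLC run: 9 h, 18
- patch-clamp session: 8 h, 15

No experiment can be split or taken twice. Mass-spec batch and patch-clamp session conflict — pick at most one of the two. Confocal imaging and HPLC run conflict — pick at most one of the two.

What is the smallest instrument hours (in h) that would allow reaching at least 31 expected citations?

Minimise h subject to total expected citations ≥ 31.
mass-spec batch + confocal imaging: 31 expected citations at 11 h.
Any bundle with less than 11 h falls short of 31.

11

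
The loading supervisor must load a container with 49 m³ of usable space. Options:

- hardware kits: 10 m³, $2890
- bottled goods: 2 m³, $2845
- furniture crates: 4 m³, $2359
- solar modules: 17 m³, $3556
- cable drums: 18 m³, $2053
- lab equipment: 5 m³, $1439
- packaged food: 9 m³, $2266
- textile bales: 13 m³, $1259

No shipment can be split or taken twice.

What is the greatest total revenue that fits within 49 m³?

15355

The ratio ordering already packs tightly: hardware kits + bottled goods + furniture crates + solar modules + lab equipment + packaged food, 47 m³, 15355.
An exhaustive check of the 256 subsets confirms 15355.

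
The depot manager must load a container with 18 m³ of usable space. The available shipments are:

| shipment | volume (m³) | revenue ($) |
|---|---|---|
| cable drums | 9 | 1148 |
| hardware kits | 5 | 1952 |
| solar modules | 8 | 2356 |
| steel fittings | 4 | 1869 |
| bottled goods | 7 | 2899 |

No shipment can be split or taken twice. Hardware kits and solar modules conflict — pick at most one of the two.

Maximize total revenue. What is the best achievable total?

6720

Density check — steel fittings 467.25, bottled goods 414.14, hardware kits 390.40 are the best per m³.
Hardware kits + steel fittings + bottled goods uses 16 of the 18 m³ and totals 6720.
Next best is solar modules + bottled goods at 5255 (15 m³) — short by 1465.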